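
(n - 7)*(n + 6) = n^2 - n - 42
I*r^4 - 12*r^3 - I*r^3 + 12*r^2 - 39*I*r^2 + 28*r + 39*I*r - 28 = (r + I)*(r + 4*I)*(r + 7*I)*(I*r - I)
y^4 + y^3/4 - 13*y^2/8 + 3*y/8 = y*(y - 1)*(y - 1/4)*(y + 3/2)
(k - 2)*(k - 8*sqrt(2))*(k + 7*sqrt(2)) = k^3 - 2*k^2 - sqrt(2)*k^2 - 112*k + 2*sqrt(2)*k + 224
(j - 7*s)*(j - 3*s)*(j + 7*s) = j^3 - 3*j^2*s - 49*j*s^2 + 147*s^3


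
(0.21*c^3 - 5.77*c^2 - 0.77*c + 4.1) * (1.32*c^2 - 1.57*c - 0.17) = 0.2772*c^5 - 7.9461*c^4 + 8.0068*c^3 + 7.6018*c^2 - 6.3061*c - 0.697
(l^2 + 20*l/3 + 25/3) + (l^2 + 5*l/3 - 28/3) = 2*l^2 + 25*l/3 - 1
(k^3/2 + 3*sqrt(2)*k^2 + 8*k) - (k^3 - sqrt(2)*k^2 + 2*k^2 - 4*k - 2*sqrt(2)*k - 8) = -k^3/2 - 2*k^2 + 4*sqrt(2)*k^2 + 2*sqrt(2)*k + 12*k + 8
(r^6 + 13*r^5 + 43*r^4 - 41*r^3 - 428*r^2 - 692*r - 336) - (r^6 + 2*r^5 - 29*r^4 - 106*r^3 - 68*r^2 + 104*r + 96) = 11*r^5 + 72*r^4 + 65*r^3 - 360*r^2 - 796*r - 432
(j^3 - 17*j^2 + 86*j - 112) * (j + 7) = j^4 - 10*j^3 - 33*j^2 + 490*j - 784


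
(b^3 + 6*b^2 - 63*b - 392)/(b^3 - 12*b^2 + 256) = (b^2 + 14*b + 49)/(b^2 - 4*b - 32)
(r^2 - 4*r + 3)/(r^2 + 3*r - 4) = (r - 3)/(r + 4)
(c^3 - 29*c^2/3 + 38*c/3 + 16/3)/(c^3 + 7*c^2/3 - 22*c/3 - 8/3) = (c - 8)/(c + 4)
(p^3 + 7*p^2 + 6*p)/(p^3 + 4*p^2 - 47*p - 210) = p*(p + 1)/(p^2 - 2*p - 35)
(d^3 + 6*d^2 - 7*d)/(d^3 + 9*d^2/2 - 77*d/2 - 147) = 2*d*(d - 1)/(2*d^2 - 5*d - 42)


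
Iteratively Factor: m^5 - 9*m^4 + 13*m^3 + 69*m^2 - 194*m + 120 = (m - 5)*(m^4 - 4*m^3 - 7*m^2 + 34*m - 24) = (m - 5)*(m + 3)*(m^3 - 7*m^2 + 14*m - 8) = (m - 5)*(m - 4)*(m + 3)*(m^2 - 3*m + 2) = (m - 5)*(m - 4)*(m - 2)*(m + 3)*(m - 1)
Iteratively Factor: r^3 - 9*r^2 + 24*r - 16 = (r - 4)*(r^2 - 5*r + 4) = (r - 4)*(r - 1)*(r - 4)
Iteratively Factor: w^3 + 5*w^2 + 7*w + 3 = (w + 3)*(w^2 + 2*w + 1) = (w + 1)*(w + 3)*(w + 1)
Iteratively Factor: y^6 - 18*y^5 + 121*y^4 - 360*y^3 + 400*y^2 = (y - 5)*(y^5 - 13*y^4 + 56*y^3 - 80*y^2) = (y - 5)*(y - 4)*(y^4 - 9*y^3 + 20*y^2) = y*(y - 5)*(y - 4)*(y^3 - 9*y^2 + 20*y) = y^2*(y - 5)*(y - 4)*(y^2 - 9*y + 20) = y^2*(y - 5)^2*(y - 4)*(y - 4)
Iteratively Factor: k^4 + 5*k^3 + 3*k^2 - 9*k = (k + 3)*(k^3 + 2*k^2 - 3*k) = (k + 3)^2*(k^2 - k) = k*(k + 3)^2*(k - 1)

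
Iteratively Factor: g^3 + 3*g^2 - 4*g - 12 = (g - 2)*(g^2 + 5*g + 6) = (g - 2)*(g + 3)*(g + 2)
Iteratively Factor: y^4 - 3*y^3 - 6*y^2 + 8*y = (y + 2)*(y^3 - 5*y^2 + 4*y) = (y - 4)*(y + 2)*(y^2 - y) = (y - 4)*(y - 1)*(y + 2)*(y)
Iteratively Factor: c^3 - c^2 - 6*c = (c + 2)*(c^2 - 3*c) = c*(c + 2)*(c - 3)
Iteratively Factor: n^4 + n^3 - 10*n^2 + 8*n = (n + 4)*(n^3 - 3*n^2 + 2*n) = n*(n + 4)*(n^2 - 3*n + 2) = n*(n - 2)*(n + 4)*(n - 1)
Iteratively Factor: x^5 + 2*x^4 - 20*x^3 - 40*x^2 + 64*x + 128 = (x + 2)*(x^4 - 20*x^2 + 64) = (x - 4)*(x + 2)*(x^3 + 4*x^2 - 4*x - 16) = (x - 4)*(x + 2)*(x + 4)*(x^2 - 4) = (x - 4)*(x + 2)^2*(x + 4)*(x - 2)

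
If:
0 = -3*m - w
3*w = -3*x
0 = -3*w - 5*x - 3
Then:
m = -1/2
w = 3/2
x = -3/2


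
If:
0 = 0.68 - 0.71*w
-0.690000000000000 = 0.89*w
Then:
No Solution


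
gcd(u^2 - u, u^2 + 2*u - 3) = u - 1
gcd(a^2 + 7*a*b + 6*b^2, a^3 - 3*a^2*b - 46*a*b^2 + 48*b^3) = a + 6*b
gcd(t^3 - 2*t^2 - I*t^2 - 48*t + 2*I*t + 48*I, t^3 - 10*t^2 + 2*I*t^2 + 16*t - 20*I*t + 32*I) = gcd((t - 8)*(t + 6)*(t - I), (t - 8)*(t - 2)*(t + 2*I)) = t - 8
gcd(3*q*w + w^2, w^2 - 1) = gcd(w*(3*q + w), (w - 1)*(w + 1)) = 1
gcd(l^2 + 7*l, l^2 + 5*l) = l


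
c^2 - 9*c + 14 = (c - 7)*(c - 2)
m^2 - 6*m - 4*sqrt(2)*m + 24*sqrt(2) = (m - 6)*(m - 4*sqrt(2))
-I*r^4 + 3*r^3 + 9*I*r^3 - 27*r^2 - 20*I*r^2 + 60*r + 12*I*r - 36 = (r - 6)*(r - 2)*(r + 3*I)*(-I*r + I)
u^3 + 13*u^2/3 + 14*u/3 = u*(u + 2)*(u + 7/3)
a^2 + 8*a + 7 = (a + 1)*(a + 7)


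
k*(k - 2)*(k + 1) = k^3 - k^2 - 2*k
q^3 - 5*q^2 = q^2*(q - 5)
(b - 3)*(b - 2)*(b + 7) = b^3 + 2*b^2 - 29*b + 42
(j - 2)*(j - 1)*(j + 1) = j^3 - 2*j^2 - j + 2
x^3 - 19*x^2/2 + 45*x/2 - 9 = (x - 6)*(x - 3)*(x - 1/2)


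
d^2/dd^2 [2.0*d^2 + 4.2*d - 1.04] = 4.00000000000000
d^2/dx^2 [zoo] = 0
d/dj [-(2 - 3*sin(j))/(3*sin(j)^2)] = (4 - 3*sin(j))*cos(j)/(3*sin(j)^3)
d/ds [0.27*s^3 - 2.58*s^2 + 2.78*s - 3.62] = 0.81*s^2 - 5.16*s + 2.78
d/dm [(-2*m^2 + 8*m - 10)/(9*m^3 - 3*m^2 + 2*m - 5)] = 2*(9*m^4 - 72*m^3 + 145*m^2 - 20*m - 10)/(81*m^6 - 54*m^5 + 45*m^4 - 102*m^3 + 34*m^2 - 20*m + 25)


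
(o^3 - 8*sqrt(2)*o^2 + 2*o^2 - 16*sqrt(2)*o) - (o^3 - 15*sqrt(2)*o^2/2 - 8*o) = -sqrt(2)*o^2/2 + 2*o^2 - 16*sqrt(2)*o + 8*o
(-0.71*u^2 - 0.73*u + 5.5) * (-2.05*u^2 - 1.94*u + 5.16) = 1.4555*u^4 + 2.8739*u^3 - 13.5224*u^2 - 14.4368*u + 28.38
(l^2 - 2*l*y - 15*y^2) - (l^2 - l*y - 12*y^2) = -l*y - 3*y^2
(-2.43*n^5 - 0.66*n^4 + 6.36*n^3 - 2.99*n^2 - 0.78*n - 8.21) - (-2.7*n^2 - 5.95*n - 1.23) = -2.43*n^5 - 0.66*n^4 + 6.36*n^3 - 0.29*n^2 + 5.17*n - 6.98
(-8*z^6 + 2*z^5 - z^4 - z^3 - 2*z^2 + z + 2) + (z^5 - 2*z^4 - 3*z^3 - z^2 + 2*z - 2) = -8*z^6 + 3*z^5 - 3*z^4 - 4*z^3 - 3*z^2 + 3*z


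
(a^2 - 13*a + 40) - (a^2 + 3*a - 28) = 68 - 16*a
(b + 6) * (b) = b^2 + 6*b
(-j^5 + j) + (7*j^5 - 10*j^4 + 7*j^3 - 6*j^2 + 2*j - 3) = 6*j^5 - 10*j^4 + 7*j^3 - 6*j^2 + 3*j - 3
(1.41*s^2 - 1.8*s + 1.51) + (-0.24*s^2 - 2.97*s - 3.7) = 1.17*s^2 - 4.77*s - 2.19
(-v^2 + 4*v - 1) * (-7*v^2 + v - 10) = 7*v^4 - 29*v^3 + 21*v^2 - 41*v + 10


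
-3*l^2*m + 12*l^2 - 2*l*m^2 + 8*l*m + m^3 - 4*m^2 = (-3*l + m)*(l + m)*(m - 4)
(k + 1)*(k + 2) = k^2 + 3*k + 2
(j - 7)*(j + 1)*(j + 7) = j^3 + j^2 - 49*j - 49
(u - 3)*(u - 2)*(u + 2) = u^3 - 3*u^2 - 4*u + 12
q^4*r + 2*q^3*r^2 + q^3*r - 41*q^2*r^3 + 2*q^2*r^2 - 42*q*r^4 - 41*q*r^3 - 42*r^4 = (q - 6*r)*(q + r)*(q + 7*r)*(q*r + r)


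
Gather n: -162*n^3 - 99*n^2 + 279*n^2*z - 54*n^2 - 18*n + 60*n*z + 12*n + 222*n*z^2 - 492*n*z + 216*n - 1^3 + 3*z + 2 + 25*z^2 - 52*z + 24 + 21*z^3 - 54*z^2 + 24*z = -162*n^3 + n^2*(279*z - 153) + n*(222*z^2 - 432*z + 210) + 21*z^3 - 29*z^2 - 25*z + 25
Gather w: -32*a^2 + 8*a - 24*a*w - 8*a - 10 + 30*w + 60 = -32*a^2 + w*(30 - 24*a) + 50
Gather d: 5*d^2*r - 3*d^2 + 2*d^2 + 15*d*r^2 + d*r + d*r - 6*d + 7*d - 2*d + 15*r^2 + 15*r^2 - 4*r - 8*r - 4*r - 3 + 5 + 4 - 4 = d^2*(5*r - 1) + d*(15*r^2 + 2*r - 1) + 30*r^2 - 16*r + 2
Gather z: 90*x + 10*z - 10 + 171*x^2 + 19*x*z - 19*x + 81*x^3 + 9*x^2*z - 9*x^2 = 81*x^3 + 162*x^2 + 71*x + z*(9*x^2 + 19*x + 10) - 10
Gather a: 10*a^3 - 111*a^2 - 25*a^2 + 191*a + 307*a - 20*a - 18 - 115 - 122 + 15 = 10*a^3 - 136*a^2 + 478*a - 240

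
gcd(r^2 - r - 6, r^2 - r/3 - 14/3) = r + 2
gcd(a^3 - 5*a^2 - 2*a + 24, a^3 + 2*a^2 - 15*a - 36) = a - 4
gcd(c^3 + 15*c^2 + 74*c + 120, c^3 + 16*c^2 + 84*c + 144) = c^2 + 10*c + 24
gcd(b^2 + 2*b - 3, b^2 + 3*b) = b + 3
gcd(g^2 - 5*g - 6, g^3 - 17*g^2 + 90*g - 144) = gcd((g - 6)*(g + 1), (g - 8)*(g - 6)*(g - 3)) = g - 6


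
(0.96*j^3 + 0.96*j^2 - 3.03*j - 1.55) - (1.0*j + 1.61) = 0.96*j^3 + 0.96*j^2 - 4.03*j - 3.16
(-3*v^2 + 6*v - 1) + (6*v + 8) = -3*v^2 + 12*v + 7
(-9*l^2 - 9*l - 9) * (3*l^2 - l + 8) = -27*l^4 - 18*l^3 - 90*l^2 - 63*l - 72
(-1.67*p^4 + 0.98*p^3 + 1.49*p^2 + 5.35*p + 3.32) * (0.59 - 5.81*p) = 9.7027*p^5 - 6.6791*p^4 - 8.0787*p^3 - 30.2044*p^2 - 16.1327*p + 1.9588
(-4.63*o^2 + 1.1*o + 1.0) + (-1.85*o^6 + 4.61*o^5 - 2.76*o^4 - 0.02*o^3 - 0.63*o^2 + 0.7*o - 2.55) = -1.85*o^6 + 4.61*o^5 - 2.76*o^4 - 0.02*o^3 - 5.26*o^2 + 1.8*o - 1.55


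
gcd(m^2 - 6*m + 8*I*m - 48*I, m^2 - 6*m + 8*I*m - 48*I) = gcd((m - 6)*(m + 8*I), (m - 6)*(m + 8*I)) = m^2 + m*(-6 + 8*I) - 48*I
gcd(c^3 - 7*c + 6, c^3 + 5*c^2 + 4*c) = 1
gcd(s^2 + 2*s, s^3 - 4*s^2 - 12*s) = s^2 + 2*s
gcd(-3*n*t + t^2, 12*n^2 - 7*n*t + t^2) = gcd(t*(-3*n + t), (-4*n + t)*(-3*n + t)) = -3*n + t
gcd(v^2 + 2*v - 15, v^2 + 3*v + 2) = 1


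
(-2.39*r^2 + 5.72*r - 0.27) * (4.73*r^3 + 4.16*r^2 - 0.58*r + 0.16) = -11.3047*r^5 + 17.1132*r^4 + 23.9043*r^3 - 4.8232*r^2 + 1.0718*r - 0.0432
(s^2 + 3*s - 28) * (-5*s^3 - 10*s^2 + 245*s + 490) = -5*s^5 - 25*s^4 + 355*s^3 + 1505*s^2 - 5390*s - 13720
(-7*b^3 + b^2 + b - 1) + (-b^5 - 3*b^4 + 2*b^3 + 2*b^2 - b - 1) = -b^5 - 3*b^4 - 5*b^3 + 3*b^2 - 2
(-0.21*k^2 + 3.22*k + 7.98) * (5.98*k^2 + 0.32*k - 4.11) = -1.2558*k^4 + 19.1884*k^3 + 49.6139*k^2 - 10.6806*k - 32.7978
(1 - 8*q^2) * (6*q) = -48*q^3 + 6*q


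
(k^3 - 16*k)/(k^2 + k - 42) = k*(k^2 - 16)/(k^2 + k - 42)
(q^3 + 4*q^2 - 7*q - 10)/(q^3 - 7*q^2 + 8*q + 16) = (q^2 + 3*q - 10)/(q^2 - 8*q + 16)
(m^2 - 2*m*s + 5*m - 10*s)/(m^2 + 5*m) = (m - 2*s)/m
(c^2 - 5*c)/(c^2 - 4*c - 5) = c/(c + 1)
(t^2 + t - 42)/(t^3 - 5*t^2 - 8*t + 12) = (t + 7)/(t^2 + t - 2)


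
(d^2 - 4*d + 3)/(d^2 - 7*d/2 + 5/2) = 2*(d - 3)/(2*d - 5)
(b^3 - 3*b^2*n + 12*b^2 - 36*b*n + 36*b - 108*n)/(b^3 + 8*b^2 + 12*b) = (b^2 - 3*b*n + 6*b - 18*n)/(b*(b + 2))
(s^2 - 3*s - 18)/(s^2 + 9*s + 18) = (s - 6)/(s + 6)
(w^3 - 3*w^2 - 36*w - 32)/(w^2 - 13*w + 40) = (w^2 + 5*w + 4)/(w - 5)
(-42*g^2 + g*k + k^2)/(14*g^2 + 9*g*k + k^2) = (-6*g + k)/(2*g + k)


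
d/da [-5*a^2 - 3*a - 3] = -10*a - 3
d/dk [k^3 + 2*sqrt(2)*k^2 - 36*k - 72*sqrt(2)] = 3*k^2 + 4*sqrt(2)*k - 36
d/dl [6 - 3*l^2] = -6*l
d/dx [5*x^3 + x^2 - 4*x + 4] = 15*x^2 + 2*x - 4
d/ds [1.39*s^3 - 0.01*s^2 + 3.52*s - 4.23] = 4.17*s^2 - 0.02*s + 3.52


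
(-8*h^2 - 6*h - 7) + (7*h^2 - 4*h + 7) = -h^2 - 10*h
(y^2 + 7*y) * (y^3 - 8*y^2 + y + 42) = y^5 - y^4 - 55*y^3 + 49*y^2 + 294*y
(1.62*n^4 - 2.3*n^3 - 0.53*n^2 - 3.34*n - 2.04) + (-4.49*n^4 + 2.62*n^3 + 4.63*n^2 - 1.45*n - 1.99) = -2.87*n^4 + 0.32*n^3 + 4.1*n^2 - 4.79*n - 4.03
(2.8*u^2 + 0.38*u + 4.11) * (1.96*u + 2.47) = 5.488*u^3 + 7.6608*u^2 + 8.9942*u + 10.1517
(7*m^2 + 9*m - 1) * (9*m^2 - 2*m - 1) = 63*m^4 + 67*m^3 - 34*m^2 - 7*m + 1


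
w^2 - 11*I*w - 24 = (w - 8*I)*(w - 3*I)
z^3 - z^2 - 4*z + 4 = (z - 2)*(z - 1)*(z + 2)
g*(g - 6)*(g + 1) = g^3 - 5*g^2 - 6*g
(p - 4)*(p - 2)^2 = p^3 - 8*p^2 + 20*p - 16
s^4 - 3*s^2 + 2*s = s*(s - 1)^2*(s + 2)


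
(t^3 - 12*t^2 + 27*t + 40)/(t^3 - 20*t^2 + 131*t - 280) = (t + 1)/(t - 7)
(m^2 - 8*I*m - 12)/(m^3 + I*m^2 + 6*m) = (m - 6*I)/(m*(m + 3*I))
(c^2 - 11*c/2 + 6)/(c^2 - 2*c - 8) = (c - 3/2)/(c + 2)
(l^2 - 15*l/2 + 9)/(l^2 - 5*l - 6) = (l - 3/2)/(l + 1)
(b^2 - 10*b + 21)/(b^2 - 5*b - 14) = (b - 3)/(b + 2)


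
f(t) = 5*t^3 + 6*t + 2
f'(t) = 15*t^2 + 6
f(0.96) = 12.18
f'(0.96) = 19.82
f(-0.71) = -4.05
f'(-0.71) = 13.56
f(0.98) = 12.59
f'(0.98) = 20.41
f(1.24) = 18.97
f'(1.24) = 29.06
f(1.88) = 46.50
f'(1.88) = 59.02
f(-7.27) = -1962.82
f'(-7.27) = 798.79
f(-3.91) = -320.34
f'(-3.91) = 235.32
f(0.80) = 9.36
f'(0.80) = 15.60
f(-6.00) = -1114.00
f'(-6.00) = 546.00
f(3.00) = 155.00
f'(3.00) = 141.00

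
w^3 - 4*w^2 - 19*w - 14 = (w - 7)*(w + 1)*(w + 2)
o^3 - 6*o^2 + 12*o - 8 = (o - 2)^3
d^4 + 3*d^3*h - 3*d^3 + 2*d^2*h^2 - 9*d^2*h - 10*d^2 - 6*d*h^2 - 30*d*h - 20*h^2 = (d - 5)*(d + 2)*(d + h)*(d + 2*h)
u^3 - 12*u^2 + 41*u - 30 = (u - 6)*(u - 5)*(u - 1)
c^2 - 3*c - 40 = (c - 8)*(c + 5)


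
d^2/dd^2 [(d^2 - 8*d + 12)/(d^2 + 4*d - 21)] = 6*(-4*d^3 + 33*d^2 - 120*d + 71)/(d^6 + 12*d^5 - 15*d^4 - 440*d^3 + 315*d^2 + 5292*d - 9261)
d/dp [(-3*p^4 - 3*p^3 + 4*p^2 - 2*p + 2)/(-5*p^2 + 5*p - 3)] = (30*p^5 - 30*p^4 + 6*p^3 + 37*p^2 - 4*p - 4)/(25*p^4 - 50*p^3 + 55*p^2 - 30*p + 9)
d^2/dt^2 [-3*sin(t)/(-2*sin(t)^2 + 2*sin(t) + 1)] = 3*(-4*sin(t)^5 - 4*sin(t)^4 - 4*sin(t)^3 + 2*sin(t)^2 + 11*sin(t) - 4)/(-2*sin(t) - cos(2*t))^3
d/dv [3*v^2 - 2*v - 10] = 6*v - 2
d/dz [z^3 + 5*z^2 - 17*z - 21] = 3*z^2 + 10*z - 17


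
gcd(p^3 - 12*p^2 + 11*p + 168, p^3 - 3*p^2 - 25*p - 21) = p^2 - 4*p - 21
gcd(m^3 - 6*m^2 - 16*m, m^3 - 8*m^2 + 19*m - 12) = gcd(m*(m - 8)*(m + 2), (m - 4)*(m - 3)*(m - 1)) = 1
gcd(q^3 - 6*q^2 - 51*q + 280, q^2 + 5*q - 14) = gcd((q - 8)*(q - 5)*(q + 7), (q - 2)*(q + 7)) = q + 7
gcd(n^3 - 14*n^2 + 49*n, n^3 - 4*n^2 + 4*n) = n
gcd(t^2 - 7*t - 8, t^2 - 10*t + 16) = t - 8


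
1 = 1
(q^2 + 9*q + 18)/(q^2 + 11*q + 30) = (q + 3)/(q + 5)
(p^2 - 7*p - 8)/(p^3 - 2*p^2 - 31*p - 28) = (p - 8)/(p^2 - 3*p - 28)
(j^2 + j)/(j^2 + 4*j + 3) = j/(j + 3)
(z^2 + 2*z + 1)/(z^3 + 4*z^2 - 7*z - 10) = (z + 1)/(z^2 + 3*z - 10)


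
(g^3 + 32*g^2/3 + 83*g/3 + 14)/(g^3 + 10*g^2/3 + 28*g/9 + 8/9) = 3*(g^2 + 10*g + 21)/(3*g^2 + 8*g + 4)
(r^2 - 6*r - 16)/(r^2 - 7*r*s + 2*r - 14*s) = (r - 8)/(r - 7*s)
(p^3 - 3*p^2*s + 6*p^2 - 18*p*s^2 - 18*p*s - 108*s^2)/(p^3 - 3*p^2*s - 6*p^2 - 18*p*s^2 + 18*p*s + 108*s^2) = (p + 6)/(p - 6)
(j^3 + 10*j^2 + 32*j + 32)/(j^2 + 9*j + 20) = (j^2 + 6*j + 8)/(j + 5)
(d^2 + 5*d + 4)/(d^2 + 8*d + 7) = (d + 4)/(d + 7)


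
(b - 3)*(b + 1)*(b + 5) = b^3 + 3*b^2 - 13*b - 15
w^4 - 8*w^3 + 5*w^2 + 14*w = w*(w - 7)*(w - 2)*(w + 1)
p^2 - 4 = (p - 2)*(p + 2)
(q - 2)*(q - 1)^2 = q^3 - 4*q^2 + 5*q - 2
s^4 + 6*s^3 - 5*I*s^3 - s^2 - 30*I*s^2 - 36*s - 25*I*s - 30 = (s + 1)*(s + 5)*(s - 3*I)*(s - 2*I)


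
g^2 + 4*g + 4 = (g + 2)^2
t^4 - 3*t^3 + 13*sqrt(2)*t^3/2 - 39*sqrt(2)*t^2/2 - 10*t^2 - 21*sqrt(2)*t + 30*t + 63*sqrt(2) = (t - 3)*(t - 3*sqrt(2)/2)*(t + sqrt(2))*(t + 7*sqrt(2))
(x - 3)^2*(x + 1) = x^3 - 5*x^2 + 3*x + 9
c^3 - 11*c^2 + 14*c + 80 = (c - 8)*(c - 5)*(c + 2)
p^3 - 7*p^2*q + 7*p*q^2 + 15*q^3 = (p - 5*q)*(p - 3*q)*(p + q)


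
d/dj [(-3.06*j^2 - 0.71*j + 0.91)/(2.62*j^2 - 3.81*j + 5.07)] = (13.5188*j^2 - 35.7968*j - 0.1326)/(6.8644*j^4 - 19.9644*j^3 + 41.0829*j^2 - 38.6334*j + 25.7049)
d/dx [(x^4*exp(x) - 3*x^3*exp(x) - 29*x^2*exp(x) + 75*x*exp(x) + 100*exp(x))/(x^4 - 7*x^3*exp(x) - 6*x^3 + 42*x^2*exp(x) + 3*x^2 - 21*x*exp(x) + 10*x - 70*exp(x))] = (x^4 - x^3 - 7*x^2*exp(x) - 25*x^2 + 28*x*exp(x) + 80*x - 126*exp(x) - 40)*exp(x)/(x^4 - 14*x^3*exp(x) - 4*x^3 + 49*x^2*exp(2*x) + 56*x^2*exp(x) + 4*x^2 - 196*x*exp(2*x) - 56*x*exp(x) + 196*exp(2*x))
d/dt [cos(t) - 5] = -sin(t)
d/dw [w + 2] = 1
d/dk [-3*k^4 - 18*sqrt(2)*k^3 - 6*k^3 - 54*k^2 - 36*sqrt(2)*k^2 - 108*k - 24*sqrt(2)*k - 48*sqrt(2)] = -12*k^3 - 54*sqrt(2)*k^2 - 18*k^2 - 108*k - 72*sqrt(2)*k - 108 - 24*sqrt(2)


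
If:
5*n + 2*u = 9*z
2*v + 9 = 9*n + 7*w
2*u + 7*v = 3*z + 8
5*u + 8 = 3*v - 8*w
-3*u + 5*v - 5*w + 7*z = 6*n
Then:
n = -11053/1908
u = -547/36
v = 5071/1908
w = 18113/1908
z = -12583/1908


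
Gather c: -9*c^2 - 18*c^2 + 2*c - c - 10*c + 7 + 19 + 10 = -27*c^2 - 9*c + 36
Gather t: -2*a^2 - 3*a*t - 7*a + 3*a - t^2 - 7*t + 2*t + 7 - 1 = -2*a^2 - 4*a - t^2 + t*(-3*a - 5) + 6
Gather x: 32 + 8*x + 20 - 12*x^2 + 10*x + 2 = -12*x^2 + 18*x + 54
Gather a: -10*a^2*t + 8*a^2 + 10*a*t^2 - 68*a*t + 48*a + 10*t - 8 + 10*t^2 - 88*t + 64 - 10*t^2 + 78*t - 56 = a^2*(8 - 10*t) + a*(10*t^2 - 68*t + 48)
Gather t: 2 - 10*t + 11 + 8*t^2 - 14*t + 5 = 8*t^2 - 24*t + 18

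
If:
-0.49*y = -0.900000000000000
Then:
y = 1.84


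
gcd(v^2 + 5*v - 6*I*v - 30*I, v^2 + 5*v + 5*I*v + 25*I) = v + 5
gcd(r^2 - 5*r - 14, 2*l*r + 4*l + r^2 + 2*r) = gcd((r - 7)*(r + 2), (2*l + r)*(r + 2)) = r + 2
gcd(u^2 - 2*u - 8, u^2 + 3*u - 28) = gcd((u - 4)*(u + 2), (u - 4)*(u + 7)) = u - 4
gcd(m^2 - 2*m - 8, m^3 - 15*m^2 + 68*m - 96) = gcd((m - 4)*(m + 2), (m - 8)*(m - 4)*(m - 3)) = m - 4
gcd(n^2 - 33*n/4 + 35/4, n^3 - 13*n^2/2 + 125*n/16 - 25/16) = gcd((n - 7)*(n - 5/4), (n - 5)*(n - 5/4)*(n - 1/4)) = n - 5/4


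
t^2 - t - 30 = (t - 6)*(t + 5)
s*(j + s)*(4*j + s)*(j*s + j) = 4*j^3*s^2 + 4*j^3*s + 5*j^2*s^3 + 5*j^2*s^2 + j*s^4 + j*s^3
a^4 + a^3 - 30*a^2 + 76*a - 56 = (a - 2)^3*(a + 7)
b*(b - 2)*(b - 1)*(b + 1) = b^4 - 2*b^3 - b^2 + 2*b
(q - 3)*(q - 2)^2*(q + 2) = q^4 - 5*q^3 + 2*q^2 + 20*q - 24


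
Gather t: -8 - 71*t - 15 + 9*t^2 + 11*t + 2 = 9*t^2 - 60*t - 21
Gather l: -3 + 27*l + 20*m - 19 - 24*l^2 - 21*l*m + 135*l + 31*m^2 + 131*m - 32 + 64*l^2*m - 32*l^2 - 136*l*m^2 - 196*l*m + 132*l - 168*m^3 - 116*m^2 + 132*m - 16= l^2*(64*m - 56) + l*(-136*m^2 - 217*m + 294) - 168*m^3 - 85*m^2 + 283*m - 70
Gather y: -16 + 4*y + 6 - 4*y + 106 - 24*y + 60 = 156 - 24*y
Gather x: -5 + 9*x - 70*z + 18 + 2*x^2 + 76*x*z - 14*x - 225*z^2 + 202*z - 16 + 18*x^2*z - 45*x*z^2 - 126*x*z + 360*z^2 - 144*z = x^2*(18*z + 2) + x*(-45*z^2 - 50*z - 5) + 135*z^2 - 12*z - 3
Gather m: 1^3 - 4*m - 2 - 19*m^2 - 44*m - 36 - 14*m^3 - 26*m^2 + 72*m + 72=-14*m^3 - 45*m^2 + 24*m + 35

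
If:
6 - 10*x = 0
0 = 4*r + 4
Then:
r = -1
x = 3/5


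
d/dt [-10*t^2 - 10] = -20*t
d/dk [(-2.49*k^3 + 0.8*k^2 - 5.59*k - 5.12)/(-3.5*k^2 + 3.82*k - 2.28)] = (8.715*k^4 - 19.0236*k^3 + 0.522600000000004*k^2 - 39.488*k + 32.3036)/(12.25*k^4 - 26.74*k^3 + 30.5524*k^2 - 17.4192*k + 5.1984)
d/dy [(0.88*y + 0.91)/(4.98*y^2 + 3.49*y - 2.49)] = (4.3824*y^2 + 3.0712*y - (0.88*y + 0.91)*(9.96*y + 3.49) - 2.1912)/(4.98*y^2 + 3.49*y - 2.49)^2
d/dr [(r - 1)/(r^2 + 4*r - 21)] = (r^2 + 4*r - 2*(r - 1)*(r + 2) - 21)/(r^2 + 4*r - 21)^2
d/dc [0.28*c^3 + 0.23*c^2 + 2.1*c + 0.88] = 0.84*c^2 + 0.46*c + 2.1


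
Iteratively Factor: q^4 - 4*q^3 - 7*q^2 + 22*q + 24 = (q + 1)*(q^3 - 5*q^2 - 2*q + 24) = (q + 1)*(q + 2)*(q^2 - 7*q + 12) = (q - 3)*(q + 1)*(q + 2)*(q - 4)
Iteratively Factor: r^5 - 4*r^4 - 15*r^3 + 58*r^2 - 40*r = (r - 2)*(r^4 - 2*r^3 - 19*r^2 + 20*r) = r*(r - 2)*(r^3 - 2*r^2 - 19*r + 20) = r*(r - 2)*(r - 1)*(r^2 - r - 20) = r*(r - 2)*(r - 1)*(r + 4)*(r - 5)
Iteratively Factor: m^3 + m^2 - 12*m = (m + 4)*(m^2 - 3*m) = m*(m + 4)*(m - 3)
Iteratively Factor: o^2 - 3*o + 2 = (o - 2)*(o - 1)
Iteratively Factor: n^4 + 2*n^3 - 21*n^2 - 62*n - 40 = (n + 1)*(n^3 + n^2 - 22*n - 40) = (n + 1)*(n + 4)*(n^2 - 3*n - 10) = (n + 1)*(n + 2)*(n + 4)*(n - 5)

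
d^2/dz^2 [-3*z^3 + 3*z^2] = 6 - 18*z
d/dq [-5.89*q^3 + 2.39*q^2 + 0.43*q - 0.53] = -17.67*q^2 + 4.78*q + 0.43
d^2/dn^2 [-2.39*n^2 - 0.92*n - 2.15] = -4.78000000000000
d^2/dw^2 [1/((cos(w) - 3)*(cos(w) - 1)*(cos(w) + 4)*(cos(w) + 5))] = (682*(1 - cos(w)^2)^2 + 66*sin(w)^6 - 16*cos(w)^8 - 115*cos(w)^7 + 17*cos(w)^6 + 812*cos(w)^5 - 619*cos(w)^3 - 5663*cos(w)^2 - 846*cos(w) + 6430)/((cos(w) - 3)^3*(cos(w) - 1)^3*(cos(w) + 4)^3*(cos(w) + 5)^3)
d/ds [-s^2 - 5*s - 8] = -2*s - 5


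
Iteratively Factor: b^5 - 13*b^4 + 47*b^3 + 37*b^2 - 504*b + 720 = (b - 4)*(b^4 - 9*b^3 + 11*b^2 + 81*b - 180) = (b - 5)*(b - 4)*(b^3 - 4*b^2 - 9*b + 36) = (b - 5)*(b - 4)*(b + 3)*(b^2 - 7*b + 12) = (b - 5)*(b - 4)^2*(b + 3)*(b - 3)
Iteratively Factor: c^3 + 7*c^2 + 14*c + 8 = (c + 1)*(c^2 + 6*c + 8) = (c + 1)*(c + 2)*(c + 4)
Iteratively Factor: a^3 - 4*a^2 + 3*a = (a - 1)*(a^2 - 3*a) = (a - 3)*(a - 1)*(a)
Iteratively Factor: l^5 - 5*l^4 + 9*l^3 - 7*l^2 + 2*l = (l - 1)*(l^4 - 4*l^3 + 5*l^2 - 2*l) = (l - 1)^2*(l^3 - 3*l^2 + 2*l) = (l - 1)^3*(l^2 - 2*l) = (l - 2)*(l - 1)^3*(l)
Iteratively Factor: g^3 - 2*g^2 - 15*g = (g + 3)*(g^2 - 5*g) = g*(g + 3)*(g - 5)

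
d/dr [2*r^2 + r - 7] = 4*r + 1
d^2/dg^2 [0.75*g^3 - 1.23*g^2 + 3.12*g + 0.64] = 4.5*g - 2.46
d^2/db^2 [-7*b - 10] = 0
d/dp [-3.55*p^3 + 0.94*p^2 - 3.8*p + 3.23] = -10.65*p^2 + 1.88*p - 3.8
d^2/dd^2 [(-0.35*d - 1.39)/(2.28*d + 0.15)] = -14.212152/(2.28*d + 0.15)^3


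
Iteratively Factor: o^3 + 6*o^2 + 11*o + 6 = (o + 1)*(o^2 + 5*o + 6) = (o + 1)*(o + 2)*(o + 3)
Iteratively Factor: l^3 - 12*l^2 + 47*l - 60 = (l - 3)*(l^2 - 9*l + 20) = (l - 4)*(l - 3)*(l - 5)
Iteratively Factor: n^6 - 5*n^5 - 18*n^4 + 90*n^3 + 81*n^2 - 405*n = (n + 3)*(n^5 - 8*n^4 + 6*n^3 + 72*n^2 - 135*n) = n*(n + 3)*(n^4 - 8*n^3 + 6*n^2 + 72*n - 135) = n*(n - 5)*(n + 3)*(n^3 - 3*n^2 - 9*n + 27) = n*(n - 5)*(n + 3)^2*(n^2 - 6*n + 9) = n*(n - 5)*(n - 3)*(n + 3)^2*(n - 3)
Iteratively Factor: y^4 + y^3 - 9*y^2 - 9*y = (y + 1)*(y^3 - 9*y) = (y + 1)*(y + 3)*(y^2 - 3*y) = y*(y + 1)*(y + 3)*(y - 3)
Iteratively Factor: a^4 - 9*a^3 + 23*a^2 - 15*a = (a - 1)*(a^3 - 8*a^2 + 15*a) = a*(a - 1)*(a^2 - 8*a + 15) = a*(a - 5)*(a - 1)*(a - 3)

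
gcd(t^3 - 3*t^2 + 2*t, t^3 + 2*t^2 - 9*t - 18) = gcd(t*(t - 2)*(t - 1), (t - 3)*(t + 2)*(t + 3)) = 1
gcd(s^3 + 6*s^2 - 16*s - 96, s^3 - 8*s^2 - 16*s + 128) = s^2 - 16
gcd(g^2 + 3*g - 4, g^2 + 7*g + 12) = g + 4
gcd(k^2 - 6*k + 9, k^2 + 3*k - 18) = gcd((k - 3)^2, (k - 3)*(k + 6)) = k - 3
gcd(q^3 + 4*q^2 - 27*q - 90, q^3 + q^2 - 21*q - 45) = q^2 - 2*q - 15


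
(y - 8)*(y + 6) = y^2 - 2*y - 48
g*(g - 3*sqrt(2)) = g^2 - 3*sqrt(2)*g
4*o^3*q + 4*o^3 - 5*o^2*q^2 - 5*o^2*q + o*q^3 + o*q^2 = (-4*o + q)*(-o + q)*(o*q + o)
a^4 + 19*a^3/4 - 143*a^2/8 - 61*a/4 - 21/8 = (a - 3)*(a + 1/4)*(a + 1/2)*(a + 7)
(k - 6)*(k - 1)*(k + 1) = k^3 - 6*k^2 - k + 6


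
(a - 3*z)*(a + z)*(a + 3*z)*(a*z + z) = a^4*z + a^3*z^2 + a^3*z - 9*a^2*z^3 + a^2*z^2 - 9*a*z^4 - 9*a*z^3 - 9*z^4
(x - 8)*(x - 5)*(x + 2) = x^3 - 11*x^2 + 14*x + 80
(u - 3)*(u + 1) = u^2 - 2*u - 3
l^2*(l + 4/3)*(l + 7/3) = l^4 + 11*l^3/3 + 28*l^2/9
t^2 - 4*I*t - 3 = (t - 3*I)*(t - I)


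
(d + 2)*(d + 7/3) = d^2 + 13*d/3 + 14/3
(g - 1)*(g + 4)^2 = g^3 + 7*g^2 + 8*g - 16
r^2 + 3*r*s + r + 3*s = (r + 1)*(r + 3*s)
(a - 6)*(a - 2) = a^2 - 8*a + 12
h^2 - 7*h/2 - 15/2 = (h - 5)*(h + 3/2)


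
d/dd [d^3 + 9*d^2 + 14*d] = 3*d^2 + 18*d + 14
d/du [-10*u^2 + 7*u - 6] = 7 - 20*u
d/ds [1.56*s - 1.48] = 1.56000000000000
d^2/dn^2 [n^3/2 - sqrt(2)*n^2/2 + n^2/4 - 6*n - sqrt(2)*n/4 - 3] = 3*n - sqrt(2) + 1/2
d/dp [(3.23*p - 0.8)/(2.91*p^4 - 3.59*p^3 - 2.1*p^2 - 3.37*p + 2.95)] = (-28.1979*p^4 + 32.5034*p^3 - 1.833*p^2 - 3.36*p + 6.8325)/(8.4681*p^8 - 20.8938*p^7 + 0.666099999999998*p^6 - 4.5354*p^5 + 45.7756*p^4 - 7.027*p^3 - 1.0331*p^2 - 19.883*p + 8.7025)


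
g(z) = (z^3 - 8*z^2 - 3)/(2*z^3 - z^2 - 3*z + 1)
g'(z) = (3*z^2 - 16*z)/(2*z^3 - z^2 - 3*z + 1) + (-6*z^2 + 2*z + 3)*(z^3 - 8*z^2 - 3)/(2*z^3 - z^2 - 3*z + 1)^2 = (15*z^4 - 6*z^3 + 45*z^2 - 22*z - 9)/(4*z^6 - 4*z^5 - 11*z^4 + 10*z^3 + 7*z^2 - 6*z + 1)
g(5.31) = -0.31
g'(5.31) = 0.19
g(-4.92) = 1.28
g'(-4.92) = 0.18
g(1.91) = -4.54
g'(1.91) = 8.77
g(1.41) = -41.46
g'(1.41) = 609.47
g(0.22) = -10.79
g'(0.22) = -119.41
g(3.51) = -0.90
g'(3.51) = 0.59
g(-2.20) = 2.83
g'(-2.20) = 1.96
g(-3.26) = 1.77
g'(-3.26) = 0.51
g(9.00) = 0.06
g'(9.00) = 0.05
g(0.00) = -3.00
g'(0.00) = -9.00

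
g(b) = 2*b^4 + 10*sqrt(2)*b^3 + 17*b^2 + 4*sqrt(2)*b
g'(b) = 8*b^3 + 30*sqrt(2)*b^2 + 34*b + 4*sqrt(2)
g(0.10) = 0.75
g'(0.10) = 9.49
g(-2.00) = -24.45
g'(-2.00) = 43.36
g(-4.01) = -144.08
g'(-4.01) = 35.69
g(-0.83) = -0.12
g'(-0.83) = 2.09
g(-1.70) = -13.26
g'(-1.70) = 31.17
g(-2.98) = -82.42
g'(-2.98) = 69.39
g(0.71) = 18.16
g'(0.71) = 54.05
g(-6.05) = 135.80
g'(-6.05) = -418.69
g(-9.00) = 4138.47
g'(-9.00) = -2695.80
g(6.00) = 6292.64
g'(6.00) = 3465.01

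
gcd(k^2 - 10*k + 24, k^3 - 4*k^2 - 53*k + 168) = 1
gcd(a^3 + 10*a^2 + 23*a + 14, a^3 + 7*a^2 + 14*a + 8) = a^2 + 3*a + 2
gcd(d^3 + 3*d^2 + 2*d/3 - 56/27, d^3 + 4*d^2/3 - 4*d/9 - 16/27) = d^2 + 2*d/3 - 8/9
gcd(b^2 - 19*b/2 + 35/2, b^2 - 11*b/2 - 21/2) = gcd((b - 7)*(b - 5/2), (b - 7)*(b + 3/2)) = b - 7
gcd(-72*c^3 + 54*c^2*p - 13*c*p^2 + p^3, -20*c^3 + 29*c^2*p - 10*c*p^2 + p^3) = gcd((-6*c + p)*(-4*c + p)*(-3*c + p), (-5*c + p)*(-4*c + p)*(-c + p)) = -4*c + p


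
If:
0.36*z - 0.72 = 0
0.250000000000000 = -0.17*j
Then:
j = -1.47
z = 2.00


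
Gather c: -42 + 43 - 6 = -5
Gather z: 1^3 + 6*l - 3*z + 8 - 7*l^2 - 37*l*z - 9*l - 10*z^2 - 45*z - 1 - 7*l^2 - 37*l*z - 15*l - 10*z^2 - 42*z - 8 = -14*l^2 - 18*l - 20*z^2 + z*(-74*l - 90)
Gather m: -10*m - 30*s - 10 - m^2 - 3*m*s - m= -m^2 + m*(-3*s - 11) - 30*s - 10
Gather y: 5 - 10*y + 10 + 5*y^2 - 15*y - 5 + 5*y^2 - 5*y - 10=10*y^2 - 30*y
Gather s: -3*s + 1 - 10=-3*s - 9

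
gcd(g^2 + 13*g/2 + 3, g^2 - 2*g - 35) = 1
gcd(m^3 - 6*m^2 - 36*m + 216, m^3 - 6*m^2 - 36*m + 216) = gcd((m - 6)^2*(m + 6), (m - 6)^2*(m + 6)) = m^3 - 6*m^2 - 36*m + 216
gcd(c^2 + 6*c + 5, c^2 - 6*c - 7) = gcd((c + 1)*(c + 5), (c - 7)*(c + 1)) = c + 1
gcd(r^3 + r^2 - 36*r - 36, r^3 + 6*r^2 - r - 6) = r^2 + 7*r + 6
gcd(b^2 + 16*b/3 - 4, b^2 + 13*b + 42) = b + 6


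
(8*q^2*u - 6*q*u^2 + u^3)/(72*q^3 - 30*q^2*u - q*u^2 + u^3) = u*(2*q - u)/(18*q^2 - 3*q*u - u^2)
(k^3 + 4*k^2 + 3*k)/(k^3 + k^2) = (k + 3)/k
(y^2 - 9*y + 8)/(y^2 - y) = (y - 8)/y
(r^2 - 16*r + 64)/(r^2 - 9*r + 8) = (r - 8)/(r - 1)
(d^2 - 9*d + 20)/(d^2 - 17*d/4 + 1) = 4*(d - 5)/(4*d - 1)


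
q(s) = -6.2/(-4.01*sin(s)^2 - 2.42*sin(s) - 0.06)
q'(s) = -6.2*(8.02*sin(s)*cos(s) + 2.42*cos(s))/(-4.01*sin(s)^2 - 2.42*sin(s) - 0.06)^2 = -(49.724*sin(s) + 15.004)*cos(s)/(4.01*sin(s)^2 + 2.42*sin(s) + 0.06)^2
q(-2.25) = 10.25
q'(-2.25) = -40.69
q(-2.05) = 5.79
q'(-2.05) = -11.72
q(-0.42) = -23.84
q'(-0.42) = 71.18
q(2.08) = 1.19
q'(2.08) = 1.04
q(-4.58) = 0.97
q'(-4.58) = 0.21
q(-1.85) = 4.31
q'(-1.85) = -4.36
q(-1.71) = 3.88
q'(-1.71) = -1.86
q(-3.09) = -114.53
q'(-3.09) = 4239.21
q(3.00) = 12.88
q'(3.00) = 94.08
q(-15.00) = 34.06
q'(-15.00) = -397.35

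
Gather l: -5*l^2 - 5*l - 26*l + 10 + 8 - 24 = -5*l^2 - 31*l - 6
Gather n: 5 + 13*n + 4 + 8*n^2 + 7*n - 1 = 8*n^2 + 20*n + 8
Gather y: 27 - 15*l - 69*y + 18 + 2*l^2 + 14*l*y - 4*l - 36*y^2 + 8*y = 2*l^2 - 19*l - 36*y^2 + y*(14*l - 61) + 45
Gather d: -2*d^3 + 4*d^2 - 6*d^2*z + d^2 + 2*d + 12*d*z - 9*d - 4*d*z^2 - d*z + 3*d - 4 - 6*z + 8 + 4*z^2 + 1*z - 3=-2*d^3 + d^2*(5 - 6*z) + d*(-4*z^2 + 11*z - 4) + 4*z^2 - 5*z + 1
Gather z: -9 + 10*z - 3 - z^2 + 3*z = -z^2 + 13*z - 12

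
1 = 1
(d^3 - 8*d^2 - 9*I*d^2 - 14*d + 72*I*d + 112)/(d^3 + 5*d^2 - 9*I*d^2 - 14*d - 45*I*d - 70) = (d - 8)/(d + 5)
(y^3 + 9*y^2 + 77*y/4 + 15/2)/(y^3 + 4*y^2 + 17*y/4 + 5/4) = (y + 6)/(y + 1)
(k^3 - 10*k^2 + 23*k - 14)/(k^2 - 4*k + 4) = (k^2 - 8*k + 7)/(k - 2)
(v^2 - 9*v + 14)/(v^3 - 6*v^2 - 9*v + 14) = (v - 2)/(v^2 + v - 2)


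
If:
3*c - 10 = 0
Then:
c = 10/3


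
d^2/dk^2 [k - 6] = 0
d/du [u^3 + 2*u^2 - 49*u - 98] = 3*u^2 + 4*u - 49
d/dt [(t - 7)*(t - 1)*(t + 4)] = 3*t^2 - 8*t - 25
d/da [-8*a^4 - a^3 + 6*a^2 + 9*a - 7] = -32*a^3 - 3*a^2 + 12*a + 9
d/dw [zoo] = 0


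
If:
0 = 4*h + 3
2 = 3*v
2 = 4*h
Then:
No Solution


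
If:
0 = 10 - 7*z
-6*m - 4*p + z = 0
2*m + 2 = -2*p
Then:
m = 19/7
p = -26/7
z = 10/7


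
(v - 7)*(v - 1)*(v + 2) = v^3 - 6*v^2 - 9*v + 14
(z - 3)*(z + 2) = z^2 - z - 6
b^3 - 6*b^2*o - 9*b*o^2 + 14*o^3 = (b - 7*o)*(b - o)*(b + 2*o)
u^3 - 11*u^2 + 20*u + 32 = (u - 8)*(u - 4)*(u + 1)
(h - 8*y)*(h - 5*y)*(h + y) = h^3 - 12*h^2*y + 27*h*y^2 + 40*y^3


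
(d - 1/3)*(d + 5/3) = d^2 + 4*d/3 - 5/9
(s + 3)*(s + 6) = s^2 + 9*s + 18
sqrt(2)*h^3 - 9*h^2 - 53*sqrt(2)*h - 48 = (h - 8*sqrt(2))*(h + 3*sqrt(2))*(sqrt(2)*h + 1)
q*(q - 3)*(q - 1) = q^3 - 4*q^2 + 3*q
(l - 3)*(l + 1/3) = l^2 - 8*l/3 - 1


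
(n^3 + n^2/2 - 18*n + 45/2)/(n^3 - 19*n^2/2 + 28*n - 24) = (n^2 + 2*n - 15)/(n^2 - 8*n + 16)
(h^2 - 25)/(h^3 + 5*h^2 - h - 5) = (h - 5)/(h^2 - 1)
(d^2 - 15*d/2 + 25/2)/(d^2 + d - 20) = (d^2 - 15*d/2 + 25/2)/(d^2 + d - 20)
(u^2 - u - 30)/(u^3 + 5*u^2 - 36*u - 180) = 1/(u + 6)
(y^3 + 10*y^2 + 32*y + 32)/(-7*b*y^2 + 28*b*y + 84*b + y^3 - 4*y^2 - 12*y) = (y^2 + 8*y + 16)/(-7*b*y + 42*b + y^2 - 6*y)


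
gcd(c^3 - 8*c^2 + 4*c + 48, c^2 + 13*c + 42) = 1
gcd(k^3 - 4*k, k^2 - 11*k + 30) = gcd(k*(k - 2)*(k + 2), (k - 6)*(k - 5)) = 1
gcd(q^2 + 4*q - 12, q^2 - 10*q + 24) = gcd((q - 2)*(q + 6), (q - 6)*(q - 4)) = 1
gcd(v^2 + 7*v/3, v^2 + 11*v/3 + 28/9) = v + 7/3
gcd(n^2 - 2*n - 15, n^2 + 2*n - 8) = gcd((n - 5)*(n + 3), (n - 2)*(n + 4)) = 1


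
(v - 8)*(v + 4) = v^2 - 4*v - 32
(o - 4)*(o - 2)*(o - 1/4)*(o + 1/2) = o^4 - 23*o^3/4 + 51*o^2/8 + 11*o/4 - 1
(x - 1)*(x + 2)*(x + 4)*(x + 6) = x^4 + 11*x^3 + 32*x^2 + 4*x - 48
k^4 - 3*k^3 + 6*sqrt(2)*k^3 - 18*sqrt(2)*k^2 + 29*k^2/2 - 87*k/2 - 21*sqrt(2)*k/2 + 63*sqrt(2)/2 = (k - 3)*(k - sqrt(2)/2)*(k + 3*sqrt(2))*(k + 7*sqrt(2)/2)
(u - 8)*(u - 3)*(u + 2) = u^3 - 9*u^2 + 2*u + 48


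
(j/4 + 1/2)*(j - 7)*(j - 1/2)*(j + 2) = j^4/4 - 7*j^3/8 - 45*j^2/8 - 4*j + 7/2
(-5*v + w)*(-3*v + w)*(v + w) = 15*v^3 + 7*v^2*w - 7*v*w^2 + w^3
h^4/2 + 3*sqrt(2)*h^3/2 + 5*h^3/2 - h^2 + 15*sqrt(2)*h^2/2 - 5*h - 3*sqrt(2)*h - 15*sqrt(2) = (h/2 + sqrt(2)/2)*(h + 5)*(h - sqrt(2))*(h + 3*sqrt(2))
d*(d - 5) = d^2 - 5*d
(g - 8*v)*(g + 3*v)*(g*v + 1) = g^3*v - 5*g^2*v^2 + g^2 - 24*g*v^3 - 5*g*v - 24*v^2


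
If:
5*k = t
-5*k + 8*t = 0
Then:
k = 0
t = 0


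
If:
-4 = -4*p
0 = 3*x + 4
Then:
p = 1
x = -4/3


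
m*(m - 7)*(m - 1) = m^3 - 8*m^2 + 7*m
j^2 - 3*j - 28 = (j - 7)*(j + 4)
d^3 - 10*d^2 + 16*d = d*(d - 8)*(d - 2)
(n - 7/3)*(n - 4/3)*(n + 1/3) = n^3 - 10*n^2/3 + 17*n/9 + 28/27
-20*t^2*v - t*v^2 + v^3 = v*(-5*t + v)*(4*t + v)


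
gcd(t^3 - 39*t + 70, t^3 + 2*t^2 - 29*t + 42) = t^2 + 5*t - 14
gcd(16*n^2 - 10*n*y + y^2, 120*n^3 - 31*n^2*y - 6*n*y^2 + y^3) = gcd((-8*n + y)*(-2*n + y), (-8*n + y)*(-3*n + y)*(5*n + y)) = -8*n + y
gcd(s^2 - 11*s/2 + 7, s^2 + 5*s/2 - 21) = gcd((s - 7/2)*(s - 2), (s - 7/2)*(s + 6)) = s - 7/2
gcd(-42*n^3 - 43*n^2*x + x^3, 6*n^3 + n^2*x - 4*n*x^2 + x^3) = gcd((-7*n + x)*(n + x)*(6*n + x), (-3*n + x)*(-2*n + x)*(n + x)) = n + x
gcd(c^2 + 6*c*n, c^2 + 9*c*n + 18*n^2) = c + 6*n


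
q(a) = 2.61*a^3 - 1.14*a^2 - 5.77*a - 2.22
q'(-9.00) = 648.98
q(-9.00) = -1945.32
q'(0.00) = -5.77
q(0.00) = -2.22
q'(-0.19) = -5.05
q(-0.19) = -1.18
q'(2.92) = 54.33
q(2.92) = 36.19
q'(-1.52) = 15.79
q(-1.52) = -5.25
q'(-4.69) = 177.15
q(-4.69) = -269.49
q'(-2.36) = 43.22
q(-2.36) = -29.26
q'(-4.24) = 144.66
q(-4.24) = -197.20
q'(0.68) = -3.70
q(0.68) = -5.85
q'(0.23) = -5.88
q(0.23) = -3.58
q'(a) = 7.83*a^2 - 2.28*a - 5.77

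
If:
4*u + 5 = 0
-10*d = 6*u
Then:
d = 3/4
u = -5/4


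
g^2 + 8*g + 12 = (g + 2)*(g + 6)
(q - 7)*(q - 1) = q^2 - 8*q + 7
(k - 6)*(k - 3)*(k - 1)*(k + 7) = k^4 - 3*k^3 - 43*k^2 + 171*k - 126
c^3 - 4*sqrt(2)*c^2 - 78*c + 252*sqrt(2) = (c - 7*sqrt(2))*(c - 3*sqrt(2))*(c + 6*sqrt(2))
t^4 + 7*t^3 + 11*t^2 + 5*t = t*(t + 1)^2*(t + 5)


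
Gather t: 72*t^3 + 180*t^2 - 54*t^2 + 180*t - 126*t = 72*t^3 + 126*t^2 + 54*t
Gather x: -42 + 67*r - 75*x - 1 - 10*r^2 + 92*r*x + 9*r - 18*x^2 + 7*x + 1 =-10*r^2 + 76*r - 18*x^2 + x*(92*r - 68) - 42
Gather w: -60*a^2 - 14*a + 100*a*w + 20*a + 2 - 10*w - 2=-60*a^2 + 6*a + w*(100*a - 10)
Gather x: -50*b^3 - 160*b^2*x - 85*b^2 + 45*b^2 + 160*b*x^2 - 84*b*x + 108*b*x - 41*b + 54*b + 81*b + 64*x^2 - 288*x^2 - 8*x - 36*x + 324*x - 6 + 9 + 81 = -50*b^3 - 40*b^2 + 94*b + x^2*(160*b - 224) + x*(-160*b^2 + 24*b + 280) + 84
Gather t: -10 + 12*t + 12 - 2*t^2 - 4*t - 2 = -2*t^2 + 8*t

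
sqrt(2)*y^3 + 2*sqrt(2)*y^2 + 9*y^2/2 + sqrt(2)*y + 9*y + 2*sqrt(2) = (y + 2)*(y + 2*sqrt(2))*(sqrt(2)*y + 1/2)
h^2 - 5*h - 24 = (h - 8)*(h + 3)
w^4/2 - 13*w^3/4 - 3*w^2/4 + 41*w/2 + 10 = (w/2 + 1)*(w - 5)*(w - 4)*(w + 1/2)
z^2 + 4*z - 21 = (z - 3)*(z + 7)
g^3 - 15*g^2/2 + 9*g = g*(g - 6)*(g - 3/2)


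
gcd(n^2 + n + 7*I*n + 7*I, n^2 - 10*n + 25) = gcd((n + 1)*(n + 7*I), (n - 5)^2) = 1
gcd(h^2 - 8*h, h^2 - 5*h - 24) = h - 8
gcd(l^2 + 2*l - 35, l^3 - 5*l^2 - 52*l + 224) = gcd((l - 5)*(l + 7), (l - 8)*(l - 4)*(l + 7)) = l + 7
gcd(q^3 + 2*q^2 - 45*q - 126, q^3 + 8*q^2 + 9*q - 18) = q^2 + 9*q + 18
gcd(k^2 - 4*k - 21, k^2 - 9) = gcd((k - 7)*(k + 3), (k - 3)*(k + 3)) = k + 3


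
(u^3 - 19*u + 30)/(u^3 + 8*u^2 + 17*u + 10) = (u^2 - 5*u + 6)/(u^2 + 3*u + 2)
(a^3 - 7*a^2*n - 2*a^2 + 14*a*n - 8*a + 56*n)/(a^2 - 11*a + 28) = (a^2 - 7*a*n + 2*a - 14*n)/(a - 7)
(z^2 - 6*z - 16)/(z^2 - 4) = (z - 8)/(z - 2)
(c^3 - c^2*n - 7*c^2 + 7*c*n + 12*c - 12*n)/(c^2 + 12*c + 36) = (c^3 - c^2*n - 7*c^2 + 7*c*n + 12*c - 12*n)/(c^2 + 12*c + 36)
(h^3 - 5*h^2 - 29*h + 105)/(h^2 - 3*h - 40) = (h^2 - 10*h + 21)/(h - 8)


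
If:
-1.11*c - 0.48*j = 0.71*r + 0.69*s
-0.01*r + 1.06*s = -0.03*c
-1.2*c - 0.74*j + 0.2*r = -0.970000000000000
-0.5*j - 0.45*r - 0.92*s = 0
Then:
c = 0.20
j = 0.76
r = -0.82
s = -0.01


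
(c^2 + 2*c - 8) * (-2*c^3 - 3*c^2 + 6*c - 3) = -2*c^5 - 7*c^4 + 16*c^3 + 33*c^2 - 54*c + 24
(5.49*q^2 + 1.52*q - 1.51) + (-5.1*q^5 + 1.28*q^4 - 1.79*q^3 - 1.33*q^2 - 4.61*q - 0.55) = -5.1*q^5 + 1.28*q^4 - 1.79*q^3 + 4.16*q^2 - 3.09*q - 2.06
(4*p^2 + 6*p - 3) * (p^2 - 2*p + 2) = 4*p^4 - 2*p^3 - 7*p^2 + 18*p - 6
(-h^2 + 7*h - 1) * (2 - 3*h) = 3*h^3 - 23*h^2 + 17*h - 2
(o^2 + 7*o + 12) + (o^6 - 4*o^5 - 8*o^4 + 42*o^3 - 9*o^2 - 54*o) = o^6 - 4*o^5 - 8*o^4 + 42*o^3 - 8*o^2 - 47*o + 12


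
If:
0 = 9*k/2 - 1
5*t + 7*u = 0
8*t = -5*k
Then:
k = 2/9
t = -5/36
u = 25/252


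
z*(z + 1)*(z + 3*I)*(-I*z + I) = -I*z^4 + 3*z^3 + I*z^2 - 3*z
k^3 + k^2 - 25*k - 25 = (k - 5)*(k + 1)*(k + 5)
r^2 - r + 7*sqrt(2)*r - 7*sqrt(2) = (r - 1)*(r + 7*sqrt(2))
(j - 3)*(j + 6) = j^2 + 3*j - 18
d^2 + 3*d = d*(d + 3)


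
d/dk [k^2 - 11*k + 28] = 2*k - 11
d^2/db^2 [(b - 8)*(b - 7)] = 2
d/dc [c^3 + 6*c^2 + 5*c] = 3*c^2 + 12*c + 5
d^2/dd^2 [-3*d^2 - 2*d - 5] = -6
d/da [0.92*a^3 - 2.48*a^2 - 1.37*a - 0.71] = 2.76*a^2 - 4.96*a - 1.37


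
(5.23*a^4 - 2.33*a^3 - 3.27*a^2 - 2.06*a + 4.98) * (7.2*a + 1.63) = 37.656*a^5 - 8.2511*a^4 - 27.3419*a^3 - 20.1621*a^2 + 32.4982*a + 8.1174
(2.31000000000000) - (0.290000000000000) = 2.02000000000000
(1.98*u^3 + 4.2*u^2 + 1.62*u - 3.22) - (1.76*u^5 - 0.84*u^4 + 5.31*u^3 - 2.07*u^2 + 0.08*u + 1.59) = -1.76*u^5 + 0.84*u^4 - 3.33*u^3 + 6.27*u^2 + 1.54*u - 4.81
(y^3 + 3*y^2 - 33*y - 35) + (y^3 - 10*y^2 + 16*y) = 2*y^3 - 7*y^2 - 17*y - 35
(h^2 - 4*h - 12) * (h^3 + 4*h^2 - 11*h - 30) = h^5 - 39*h^3 - 34*h^2 + 252*h + 360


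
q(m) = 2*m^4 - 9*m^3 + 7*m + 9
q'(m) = 8*m^3 - 27*m^2 + 7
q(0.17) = 10.15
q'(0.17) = 6.26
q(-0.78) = 8.55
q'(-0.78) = -13.22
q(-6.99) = 7808.48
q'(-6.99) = -4044.48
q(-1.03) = 13.88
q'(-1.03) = -30.39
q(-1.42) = 32.96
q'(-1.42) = -70.35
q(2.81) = -46.33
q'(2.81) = -28.69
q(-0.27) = 7.30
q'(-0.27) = 4.87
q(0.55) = 11.54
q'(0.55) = 0.16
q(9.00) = 6633.00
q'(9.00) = 3652.00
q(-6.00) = 4503.00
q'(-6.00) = -2693.00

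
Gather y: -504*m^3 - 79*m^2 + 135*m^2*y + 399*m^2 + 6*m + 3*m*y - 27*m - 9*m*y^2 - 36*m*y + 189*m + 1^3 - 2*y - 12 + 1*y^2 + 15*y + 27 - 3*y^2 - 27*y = -504*m^3 + 320*m^2 + 168*m + y^2*(-9*m - 2) + y*(135*m^2 - 33*m - 14) + 16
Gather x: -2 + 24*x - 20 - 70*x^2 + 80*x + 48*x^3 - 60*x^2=48*x^3 - 130*x^2 + 104*x - 22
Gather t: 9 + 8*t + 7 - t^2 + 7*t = -t^2 + 15*t + 16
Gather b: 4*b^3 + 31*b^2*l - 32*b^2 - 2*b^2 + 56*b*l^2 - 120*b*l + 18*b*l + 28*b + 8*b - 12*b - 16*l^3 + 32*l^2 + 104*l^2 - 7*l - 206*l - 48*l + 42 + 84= 4*b^3 + b^2*(31*l - 34) + b*(56*l^2 - 102*l + 24) - 16*l^3 + 136*l^2 - 261*l + 126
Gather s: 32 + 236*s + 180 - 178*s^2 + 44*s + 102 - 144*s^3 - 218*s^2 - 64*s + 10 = -144*s^3 - 396*s^2 + 216*s + 324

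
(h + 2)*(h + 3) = h^2 + 5*h + 6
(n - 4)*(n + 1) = n^2 - 3*n - 4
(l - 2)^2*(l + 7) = l^3 + 3*l^2 - 24*l + 28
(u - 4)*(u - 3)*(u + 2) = u^3 - 5*u^2 - 2*u + 24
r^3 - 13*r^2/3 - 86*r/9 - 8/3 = (r - 6)*(r + 1/3)*(r + 4/3)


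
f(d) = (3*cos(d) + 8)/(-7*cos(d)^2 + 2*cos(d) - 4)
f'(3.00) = 0.10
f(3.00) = -0.39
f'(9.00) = 0.34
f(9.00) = -0.45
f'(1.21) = -0.76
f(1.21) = -2.17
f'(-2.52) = -0.58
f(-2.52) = -0.54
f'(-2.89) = -0.19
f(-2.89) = -0.41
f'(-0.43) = 0.60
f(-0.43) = -1.35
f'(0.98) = -1.33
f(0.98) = -1.91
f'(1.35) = 0.16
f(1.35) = -2.22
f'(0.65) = -0.96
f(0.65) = -1.52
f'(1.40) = 0.55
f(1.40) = -2.20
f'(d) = (-14*sin(d)*cos(d) + 2*sin(d))*(3*cos(d) + 8)/(-7*cos(d)^2 + 2*cos(d) - 4)^2 - 3*sin(d)/(-7*cos(d)^2 + 2*cos(d) - 4) = 7*(-3*cos(d)^2 - 16*cos(d) + 4)*sin(d)/(7*sin(d)^2 + 2*cos(d) - 11)^2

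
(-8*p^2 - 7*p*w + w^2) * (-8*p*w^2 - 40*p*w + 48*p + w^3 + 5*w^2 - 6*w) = 64*p^3*w^2 + 320*p^3*w - 384*p^3 + 48*p^2*w^3 + 240*p^2*w^2 - 288*p^2*w - 15*p*w^4 - 75*p*w^3 + 90*p*w^2 + w^5 + 5*w^4 - 6*w^3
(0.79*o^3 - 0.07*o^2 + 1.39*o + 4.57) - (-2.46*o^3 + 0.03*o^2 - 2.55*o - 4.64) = 3.25*o^3 - 0.1*o^2 + 3.94*o + 9.21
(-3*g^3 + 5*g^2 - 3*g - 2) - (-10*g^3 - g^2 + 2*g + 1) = 7*g^3 + 6*g^2 - 5*g - 3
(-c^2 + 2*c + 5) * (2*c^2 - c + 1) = -2*c^4 + 5*c^3 + 7*c^2 - 3*c + 5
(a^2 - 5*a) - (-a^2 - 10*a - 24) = 2*a^2 + 5*a + 24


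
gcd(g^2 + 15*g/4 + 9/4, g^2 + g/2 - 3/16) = g + 3/4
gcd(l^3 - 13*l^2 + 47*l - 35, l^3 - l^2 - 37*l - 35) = l - 7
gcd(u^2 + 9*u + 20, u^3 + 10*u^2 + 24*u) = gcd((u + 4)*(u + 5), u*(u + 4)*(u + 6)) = u + 4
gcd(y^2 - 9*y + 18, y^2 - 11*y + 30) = y - 6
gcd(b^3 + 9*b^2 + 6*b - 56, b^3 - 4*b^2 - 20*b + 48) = b^2 + 2*b - 8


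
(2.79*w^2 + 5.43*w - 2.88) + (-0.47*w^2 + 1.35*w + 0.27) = 2.32*w^2 + 6.78*w - 2.61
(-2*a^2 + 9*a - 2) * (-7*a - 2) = 14*a^3 - 59*a^2 - 4*a + 4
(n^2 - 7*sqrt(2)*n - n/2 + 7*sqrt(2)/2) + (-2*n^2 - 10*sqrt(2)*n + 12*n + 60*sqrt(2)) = -n^2 - 17*sqrt(2)*n + 23*n/2 + 127*sqrt(2)/2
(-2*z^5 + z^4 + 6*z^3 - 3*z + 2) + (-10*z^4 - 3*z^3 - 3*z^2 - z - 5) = -2*z^5 - 9*z^4 + 3*z^3 - 3*z^2 - 4*z - 3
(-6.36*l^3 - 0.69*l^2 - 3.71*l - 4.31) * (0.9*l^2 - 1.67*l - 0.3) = -5.724*l^5 + 10.0002*l^4 - 0.2787*l^3 + 2.5237*l^2 + 8.3107*l + 1.293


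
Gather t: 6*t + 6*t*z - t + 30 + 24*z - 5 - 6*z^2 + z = t*(6*z + 5) - 6*z^2 + 25*z + 25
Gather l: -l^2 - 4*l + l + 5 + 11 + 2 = -l^2 - 3*l + 18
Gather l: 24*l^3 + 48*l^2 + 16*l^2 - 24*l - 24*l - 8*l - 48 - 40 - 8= 24*l^3 + 64*l^2 - 56*l - 96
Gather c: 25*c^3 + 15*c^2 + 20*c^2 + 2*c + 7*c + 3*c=25*c^3 + 35*c^2 + 12*c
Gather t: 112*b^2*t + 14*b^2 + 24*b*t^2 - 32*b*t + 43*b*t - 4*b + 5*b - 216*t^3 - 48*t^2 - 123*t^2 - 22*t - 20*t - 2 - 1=14*b^2 + b - 216*t^3 + t^2*(24*b - 171) + t*(112*b^2 + 11*b - 42) - 3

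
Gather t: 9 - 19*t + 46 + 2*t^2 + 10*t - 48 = 2*t^2 - 9*t + 7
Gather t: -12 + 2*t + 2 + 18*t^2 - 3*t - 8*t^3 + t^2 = -8*t^3 + 19*t^2 - t - 10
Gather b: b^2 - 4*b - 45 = b^2 - 4*b - 45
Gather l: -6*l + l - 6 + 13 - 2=5 - 5*l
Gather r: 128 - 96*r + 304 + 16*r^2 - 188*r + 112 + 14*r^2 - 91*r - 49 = 30*r^2 - 375*r + 495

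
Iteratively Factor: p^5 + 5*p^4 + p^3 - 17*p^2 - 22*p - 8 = (p + 1)*(p^4 + 4*p^3 - 3*p^2 - 14*p - 8) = (p + 1)^2*(p^3 + 3*p^2 - 6*p - 8) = (p - 2)*(p + 1)^2*(p^2 + 5*p + 4) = (p - 2)*(p + 1)^2*(p + 4)*(p + 1)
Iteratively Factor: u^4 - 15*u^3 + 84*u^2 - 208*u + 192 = (u - 3)*(u^3 - 12*u^2 + 48*u - 64) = (u - 4)*(u - 3)*(u^2 - 8*u + 16) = (u - 4)^2*(u - 3)*(u - 4)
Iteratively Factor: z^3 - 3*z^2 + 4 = (z + 1)*(z^2 - 4*z + 4) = (z - 2)*(z + 1)*(z - 2)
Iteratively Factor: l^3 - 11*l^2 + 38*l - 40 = (l - 5)*(l^2 - 6*l + 8) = (l - 5)*(l - 2)*(l - 4)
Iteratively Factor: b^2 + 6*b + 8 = (b + 4)*(b + 2)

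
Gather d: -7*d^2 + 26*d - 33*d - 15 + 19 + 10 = -7*d^2 - 7*d + 14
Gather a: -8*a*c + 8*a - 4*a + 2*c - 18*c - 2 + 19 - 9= a*(4 - 8*c) - 16*c + 8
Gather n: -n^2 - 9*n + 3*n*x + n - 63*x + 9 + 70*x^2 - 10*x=-n^2 + n*(3*x - 8) + 70*x^2 - 73*x + 9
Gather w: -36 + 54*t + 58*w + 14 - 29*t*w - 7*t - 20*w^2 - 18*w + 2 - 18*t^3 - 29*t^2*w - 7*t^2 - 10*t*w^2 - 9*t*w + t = -18*t^3 - 7*t^2 + 48*t + w^2*(-10*t - 20) + w*(-29*t^2 - 38*t + 40) - 20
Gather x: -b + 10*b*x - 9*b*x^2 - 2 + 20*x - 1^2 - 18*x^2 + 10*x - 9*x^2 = -b + x^2*(-9*b - 27) + x*(10*b + 30) - 3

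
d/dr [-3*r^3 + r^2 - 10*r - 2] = -9*r^2 + 2*r - 10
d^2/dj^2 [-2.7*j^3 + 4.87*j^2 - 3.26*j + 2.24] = 9.74 - 16.2*j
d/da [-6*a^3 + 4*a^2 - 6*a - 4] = -18*a^2 + 8*a - 6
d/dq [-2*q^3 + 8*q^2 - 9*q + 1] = -6*q^2 + 16*q - 9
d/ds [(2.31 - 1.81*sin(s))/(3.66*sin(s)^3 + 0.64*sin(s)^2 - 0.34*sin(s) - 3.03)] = (13.2492*sin(s)^3 - 24.2054*sin(s)^2 - 2.9568*sin(s) + 6.2697)*cos(s)/(13.3956*sin(s)^6 + 4.6848*sin(s)^5 - 2.0792*sin(s)^4 - 22.6148*sin(s)^3 - 3.7628*sin(s)^2 + 2.0604*sin(s) + 9.1809)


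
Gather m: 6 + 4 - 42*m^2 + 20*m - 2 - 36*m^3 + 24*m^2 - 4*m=-36*m^3 - 18*m^2 + 16*m + 8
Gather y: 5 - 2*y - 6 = -2*y - 1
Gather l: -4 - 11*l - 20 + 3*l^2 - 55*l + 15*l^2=18*l^2 - 66*l - 24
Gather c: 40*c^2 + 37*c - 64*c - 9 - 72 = 40*c^2 - 27*c - 81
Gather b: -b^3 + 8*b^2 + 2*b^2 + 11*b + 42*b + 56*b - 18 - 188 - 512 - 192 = -b^3 + 10*b^2 + 109*b - 910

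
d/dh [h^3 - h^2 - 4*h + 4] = 3*h^2 - 2*h - 4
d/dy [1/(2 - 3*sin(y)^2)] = 12*sin(2*y)/(3*cos(2*y) + 1)^2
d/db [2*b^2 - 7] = 4*b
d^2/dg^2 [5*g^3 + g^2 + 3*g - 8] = 30*g + 2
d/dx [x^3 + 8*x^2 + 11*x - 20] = 3*x^2 + 16*x + 11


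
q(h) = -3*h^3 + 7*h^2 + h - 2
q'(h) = -9*h^2 + 14*h + 1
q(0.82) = 1.87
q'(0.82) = 6.43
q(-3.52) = 212.06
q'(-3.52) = -159.79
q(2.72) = -7.86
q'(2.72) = -27.51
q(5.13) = -217.67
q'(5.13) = -164.03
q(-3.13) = 155.44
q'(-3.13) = -130.99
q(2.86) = -12.06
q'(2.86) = -32.58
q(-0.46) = -0.69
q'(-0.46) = -7.34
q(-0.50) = -0.38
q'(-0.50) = -8.25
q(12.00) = -4166.00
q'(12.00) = -1127.00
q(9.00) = -1613.00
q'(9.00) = -602.00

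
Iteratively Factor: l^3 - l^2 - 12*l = (l)*(l^2 - l - 12) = l*(l - 4)*(l + 3)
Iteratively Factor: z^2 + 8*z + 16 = (z + 4)*(z + 4)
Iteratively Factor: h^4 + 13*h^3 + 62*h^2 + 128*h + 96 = (h + 4)*(h^3 + 9*h^2 + 26*h + 24) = (h + 4)^2*(h^2 + 5*h + 6) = (h + 3)*(h + 4)^2*(h + 2)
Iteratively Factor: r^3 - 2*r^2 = (r)*(r^2 - 2*r) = r^2*(r - 2)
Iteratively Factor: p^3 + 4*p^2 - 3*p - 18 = (p + 3)*(p^2 + p - 6) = (p - 2)*(p + 3)*(p + 3)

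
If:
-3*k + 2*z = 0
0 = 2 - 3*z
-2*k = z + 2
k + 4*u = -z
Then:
No Solution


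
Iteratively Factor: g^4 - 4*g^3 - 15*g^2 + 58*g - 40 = (g - 2)*(g^3 - 2*g^2 - 19*g + 20) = (g - 5)*(g - 2)*(g^2 + 3*g - 4) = (g - 5)*(g - 2)*(g - 1)*(g + 4)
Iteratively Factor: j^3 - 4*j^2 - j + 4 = (j - 1)*(j^2 - 3*j - 4) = (j - 1)*(j + 1)*(j - 4)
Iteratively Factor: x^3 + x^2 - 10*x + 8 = (x + 4)*(x^2 - 3*x + 2) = (x - 1)*(x + 4)*(x - 2)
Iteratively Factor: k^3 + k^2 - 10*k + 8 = (k + 4)*(k^2 - 3*k + 2) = (k - 1)*(k + 4)*(k - 2)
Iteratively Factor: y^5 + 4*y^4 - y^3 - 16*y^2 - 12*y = (y + 3)*(y^4 + y^3 - 4*y^2 - 4*y) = (y + 1)*(y + 3)*(y^3 - 4*y) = (y - 2)*(y + 1)*(y + 3)*(y^2 + 2*y) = (y - 2)*(y + 1)*(y + 2)*(y + 3)*(y)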